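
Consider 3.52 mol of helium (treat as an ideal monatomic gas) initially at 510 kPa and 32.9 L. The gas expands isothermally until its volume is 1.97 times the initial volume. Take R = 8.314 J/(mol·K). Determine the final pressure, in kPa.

259 kPa

T₁ = P₁V₁/(nR) = 510×32.9/(3.52×8.314) = 573 K.
Isothermal: T stays 573 K; PV = const ⇒ V₂ = 64.8 L, P₂ = 259 kPa.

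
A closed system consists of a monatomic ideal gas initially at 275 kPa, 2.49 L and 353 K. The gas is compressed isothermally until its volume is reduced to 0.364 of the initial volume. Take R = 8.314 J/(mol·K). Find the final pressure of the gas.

Isothermal: T stays 353 K; PV = const ⇒ V₂ = 0.906 L, P₂ = 755 kPa.

755 kPa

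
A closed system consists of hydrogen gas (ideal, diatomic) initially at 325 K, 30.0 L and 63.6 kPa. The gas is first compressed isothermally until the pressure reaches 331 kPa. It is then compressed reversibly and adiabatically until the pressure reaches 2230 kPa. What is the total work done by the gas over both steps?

-6600 J

n = P₁V₁/(RT₁) = 63.6×30.0/(8.314×325) = 0.706 mol.
Step 1 — Isothermal: T stays 325 K; PV = const ⇒ V₂ = 5.76 L, P₂ = 331 kPa.
ΔU = 0 (ideal gas, T constant).
W = nRT ln(V₂/V₁) = 0.706×8.314×325×ln(0.192) = -3150 J.
Q = ΔU + W = -3150 J.
State after step 1: P = 331 kPa, V = 5.76 L, T = 325 K.
Step 2 — Adiabatic: T₂/T₁ = (P₂/P₁)^((γ−1)/γ) ⇒ T₂ = 325×(6.74)^0.286 = 561 K; V₂ = 1.48 L.
ΔU = nCvΔT = 0.706×20.8×(561−325) = 3460 J.
Q = 0 for an adiabatic process, so W = −ΔU = -3460 J.
Net over both steps: W = -6600 J, Q = -3150 J, ΔU = 3460 J.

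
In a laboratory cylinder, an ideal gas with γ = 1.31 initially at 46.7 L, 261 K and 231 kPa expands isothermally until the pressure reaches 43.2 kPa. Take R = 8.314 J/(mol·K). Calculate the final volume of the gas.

250 L

Isothermal: T stays 261 K; PV = const ⇒ V₂ = 250 L, P₂ = 43.2 kPa.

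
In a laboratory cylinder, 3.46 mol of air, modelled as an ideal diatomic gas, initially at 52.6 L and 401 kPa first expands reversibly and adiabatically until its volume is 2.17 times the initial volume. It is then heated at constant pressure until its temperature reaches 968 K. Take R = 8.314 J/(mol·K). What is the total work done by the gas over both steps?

26400 J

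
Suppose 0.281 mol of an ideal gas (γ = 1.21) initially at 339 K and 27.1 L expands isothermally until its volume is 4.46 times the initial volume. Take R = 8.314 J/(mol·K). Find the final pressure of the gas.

6.55 kPa

P₁ = nRT₁/V₁ = 0.281×8.314×339/27.1 = 29.2 kPa.
Isothermal: T stays 339 K; PV = const ⇒ V₂ = 121 L, P₂ = 6.55 kPa.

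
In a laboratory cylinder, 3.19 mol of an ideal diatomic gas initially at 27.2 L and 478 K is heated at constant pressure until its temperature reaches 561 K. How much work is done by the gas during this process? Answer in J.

P₁ = nRT₁/V₁ = 3.19×8.314×478/27.2 = 466 kPa.
Isobaric: P stays 466 kPa; V/T = const ⇒ T₂ = 561 K, V₂ = 31.9 L.
W = PΔV = 466×(31.9−27.2) kPa·L = 2200 J.

2200 J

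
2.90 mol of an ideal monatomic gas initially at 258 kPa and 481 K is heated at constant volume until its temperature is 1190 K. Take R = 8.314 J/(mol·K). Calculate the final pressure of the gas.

638 kPa

V₁ = nRT₁/P₁ = 2.90×8.314×481/258 = 45.0 L.
Isochoric: V stays 45.0 L; P/T = const ⇒ T₂ = 1190 K, P₂ = 638 kPa.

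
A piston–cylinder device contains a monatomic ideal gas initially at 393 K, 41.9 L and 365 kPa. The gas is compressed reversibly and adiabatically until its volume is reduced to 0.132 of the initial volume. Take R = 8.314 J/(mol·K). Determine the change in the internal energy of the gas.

65500 J

n = P₁V₁/(RT₁) = 365×41.9/(8.314×393) = 4.68 mol.
Adiabatic: TV^(γ−1) = const ⇒ T₂ = 393×(7.58)^0.667 = 1520 K; PV^γ = const ⇒ P₂ = 10700 kPa.
For an ideal gas ΔU = nCvΔT with Cv = (3/2)R = 12.5 J/(mol·K).
ΔU = 4.68×12.5×(1520−393) = 65500 J.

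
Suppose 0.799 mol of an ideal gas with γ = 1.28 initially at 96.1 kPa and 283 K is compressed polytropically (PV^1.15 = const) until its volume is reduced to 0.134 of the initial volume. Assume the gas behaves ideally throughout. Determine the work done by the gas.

V₁ = nRT₁/P₁ = 0.799×8.314×283/96.1 = 19.6 L.
Polytropic n=1.15: T₂ = T₁(V₁/V₂)^(n−1) = 283×(7.46)^0.15 = 383 K; P₂ = P₁(V₁/V₂)^n = 970 kPa.
W = (P₁V₁−P₂V₂)/(n−1) = (96.1×19.6−970×2.62)/0.15 = -4410 J.

-4410 J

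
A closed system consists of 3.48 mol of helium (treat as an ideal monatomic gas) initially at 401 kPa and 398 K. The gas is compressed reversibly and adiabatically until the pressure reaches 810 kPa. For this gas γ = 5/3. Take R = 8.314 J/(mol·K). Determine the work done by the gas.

-5610 J

V₁ = nRT₁/P₁ = 3.48×8.314×398/401 = 28.7 L.
Adiabatic: T₂/T₁ = (P₂/P₁)^((γ−1)/γ) ⇒ T₂ = 398×(2.02)^0.400 = 527 K; V₂ = 18.8 L.
ΔU = nCvΔT = 3.48×12.5×(527−398) = 5610 J.
Q = 0 for an adiabatic process, so W = −ΔU = -5610 J.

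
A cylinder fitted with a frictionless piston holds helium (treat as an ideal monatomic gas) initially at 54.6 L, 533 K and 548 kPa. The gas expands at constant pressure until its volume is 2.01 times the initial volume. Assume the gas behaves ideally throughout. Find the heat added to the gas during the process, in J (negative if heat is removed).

n = P₁V₁/(RT₁) = 548×54.6/(8.314×533) = 6.75 mol.
Isobaric: P stays 548 kPa; V/T = const ⇒ T₂ = 1070 K, V₂ = 110 L.
W = PΔV = 548×(110−54.6) kPa·L = 30200 J.
ΔU = nCvΔT = 6.75×12.5×(1070−533) = 45300 J.
Q = ΔU + W = nCpΔT = 75600 J.

75600 J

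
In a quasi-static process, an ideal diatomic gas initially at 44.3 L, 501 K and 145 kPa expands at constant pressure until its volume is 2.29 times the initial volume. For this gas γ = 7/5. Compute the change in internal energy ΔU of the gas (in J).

20700 J

n = P₁V₁/(RT₁) = 145×44.3/(8.314×501) = 1.54 mol.
Isobaric: P stays 145 kPa; V/T = const ⇒ T₂ = 1150 K, V₂ = 101 L.
For an ideal gas ΔU = nCvΔT with Cv = (5/2)R = 20.8 J/(mol·K).
ΔU = 1.54×20.8×(1150−501) = 20700 J.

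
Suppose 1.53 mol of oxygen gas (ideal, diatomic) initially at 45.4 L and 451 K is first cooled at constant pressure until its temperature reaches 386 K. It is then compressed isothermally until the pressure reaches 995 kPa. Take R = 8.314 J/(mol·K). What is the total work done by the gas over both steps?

-11000 J

P₁ = nRT₁/V₁ = 1.53×8.314×451/45.4 = 126 kPa.
Step 1 — Isobaric: P stays 126 kPa; V/T = const ⇒ T₂ = 386 K, V₂ = 38.9 L.
W = PΔV = 126×(38.9−45.4) kPa·L = -827 J.
ΔU = nCvΔT = 1.53×20.8×(386−451) = -2070 J.
Q = ΔU + W = nCpΔT = -2890 J.
State after step 1: P = 126 kPa, V = 38.9 L, T = 386 K.
Step 2 — Isothermal: T stays 386 K; PV = const ⇒ V₂ = 4.93 L, P₂ = 995 kPa.
ΔU = 0 (ideal gas, T constant).
W = nRT ln(V₂/V₁) = 1.53×8.314×386×ln(0.127) = -10100 J.
Q = ΔU + W = -10100 J.
Net over both steps: W = -11000 J, Q = -13000 J, ΔU = -2070 J.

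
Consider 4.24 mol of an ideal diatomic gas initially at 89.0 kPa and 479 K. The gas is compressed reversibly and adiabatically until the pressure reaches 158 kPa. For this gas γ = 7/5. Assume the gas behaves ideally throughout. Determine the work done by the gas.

V₁ = nRT₁/P₁ = 4.24×8.314×479/89.0 = 190 L.
Adiabatic: T₂/T₁ = (P₂/P₁)^((γ−1)/γ) ⇒ T₂ = 479×(1.78)^0.286 = 564 K; V₂ = 126 L.
ΔU = nCvΔT = 4.24×20.8×(564−479) = 7520 J.
Q = 0 for an adiabatic process, so W = −ΔU = -7520 J.

-7520 J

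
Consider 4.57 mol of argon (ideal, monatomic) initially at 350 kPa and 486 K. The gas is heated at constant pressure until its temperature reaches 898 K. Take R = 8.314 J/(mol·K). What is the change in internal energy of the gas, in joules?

23500 J

V₁ = nRT₁/P₁ = 4.57×8.314×486/350 = 52.8 L.
Isobaric: P stays 350 kPa; V/T = const ⇒ T₂ = 898 K, V₂ = 97.5 L.
For an ideal gas ΔU = nCvΔT with Cv = (3/2)R = 12.5 J/(mol·K).
ΔU = 4.57×12.5×(898−486) = 23500 J.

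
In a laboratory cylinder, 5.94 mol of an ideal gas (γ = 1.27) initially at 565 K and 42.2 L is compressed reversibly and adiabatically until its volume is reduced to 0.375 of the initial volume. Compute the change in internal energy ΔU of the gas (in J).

31300 J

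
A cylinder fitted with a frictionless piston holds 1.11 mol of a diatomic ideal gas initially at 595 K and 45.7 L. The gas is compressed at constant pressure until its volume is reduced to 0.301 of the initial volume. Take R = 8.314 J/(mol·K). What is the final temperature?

P₁ = nRT₁/V₁ = 1.11×8.314×595/45.7 = 120 kPa.
Isobaric: P stays 120 kPa; V/T = const ⇒ T₂ = 179 K, V₂ = 13.8 L.

179 K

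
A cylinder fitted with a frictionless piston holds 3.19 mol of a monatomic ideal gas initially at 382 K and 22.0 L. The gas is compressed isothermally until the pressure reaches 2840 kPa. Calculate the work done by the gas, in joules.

P₁ = nRT₁/V₁ = 3.19×8.314×382/22.0 = 461 kPa.
Isothermal: T stays 382 K; PV = const ⇒ V₂ = 3.57 L, P₂ = 2840 kPa.
W = nRT ln(V₂/V₁) = 3.19×8.314×382×ln(0.162) = -18400 J.

-18400 J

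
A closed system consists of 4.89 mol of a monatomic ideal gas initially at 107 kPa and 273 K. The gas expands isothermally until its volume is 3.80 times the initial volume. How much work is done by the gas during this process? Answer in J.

14800 J

V₁ = nRT₁/P₁ = 4.89×8.314×273/107 = 104 L.
Isothermal: T stays 273 K; PV = const ⇒ V₂ = 394 L, P₂ = 28.2 kPa.
W = nRT ln(V₂/V₁) = 4.89×8.314×273×ln(3.80) = 14800 J.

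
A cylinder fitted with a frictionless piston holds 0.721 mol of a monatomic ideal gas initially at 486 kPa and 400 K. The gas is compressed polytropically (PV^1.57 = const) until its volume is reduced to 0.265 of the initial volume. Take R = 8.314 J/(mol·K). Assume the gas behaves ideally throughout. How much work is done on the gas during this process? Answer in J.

4760 J

V₁ = nRT₁/P₁ = 0.721×8.314×400/486 = 4.93 L.
Polytropic n=1.57: T₂ = T₁(V₁/V₂)^(n−1) = 400×(3.77)^0.57 = 853 K; P₂ = P₁(V₁/V₂)^n = 3910 kPa.
W = (P₁V₁−P₂V₂)/(n−1) = (486×4.93−3910×1.31)/0.57 = -4760 J.
Work done on the gas = −W_by = 4760 J.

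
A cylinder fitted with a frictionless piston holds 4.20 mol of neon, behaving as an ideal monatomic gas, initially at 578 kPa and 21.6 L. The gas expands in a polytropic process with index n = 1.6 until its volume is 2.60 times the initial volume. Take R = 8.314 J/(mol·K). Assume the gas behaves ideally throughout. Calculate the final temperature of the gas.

T₁ = P₁V₁/(nR) = 578×21.6/(4.20×8.314) = 358 K.
Polytropic n=1.6: T₂ = T₁(V₁/V₂)^(n−1) = 358×(0.385)^0.60 = 202 K; P₂ = P₁(V₁/V₂)^n = 125 kPa.

202 K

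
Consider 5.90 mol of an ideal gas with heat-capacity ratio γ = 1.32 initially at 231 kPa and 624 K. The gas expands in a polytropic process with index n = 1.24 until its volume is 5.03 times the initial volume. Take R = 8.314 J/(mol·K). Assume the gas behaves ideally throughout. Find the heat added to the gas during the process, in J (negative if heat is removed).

V₁ = nRT₁/P₁ = 5.90×8.314×624/231 = 133 L.
Polytropic n=1.24: T₂ = T₁(V₁/V₂)^(n−1) = 624×(0.199)^0.24 = 423 K; P₂ = P₁(V₁/V₂)^n = 31.2 kPa.
W = (P₁V₁−P₂V₂)/(n−1) = (231×133−31.2×667)/0.24 = 41000 J.
ΔU = nCvΔT = 5.90×26.0×(423−624) = -30700 J.
Q = ΔU + W = 10200 J.

10200 J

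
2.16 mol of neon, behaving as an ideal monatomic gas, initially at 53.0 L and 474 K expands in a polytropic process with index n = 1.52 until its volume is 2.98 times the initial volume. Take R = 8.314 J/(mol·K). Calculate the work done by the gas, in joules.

7090 J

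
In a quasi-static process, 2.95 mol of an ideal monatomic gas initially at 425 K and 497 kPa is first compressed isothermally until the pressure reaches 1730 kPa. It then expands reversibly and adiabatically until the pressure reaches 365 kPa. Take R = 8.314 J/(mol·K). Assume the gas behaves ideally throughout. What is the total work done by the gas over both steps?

-5760 J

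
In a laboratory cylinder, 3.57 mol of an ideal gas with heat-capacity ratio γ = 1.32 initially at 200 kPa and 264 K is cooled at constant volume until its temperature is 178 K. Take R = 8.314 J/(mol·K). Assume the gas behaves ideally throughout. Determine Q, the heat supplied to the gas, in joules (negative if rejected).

V₁ = nRT₁/P₁ = 3.57×8.314×264/200 = 39.2 L.
Isochoric: V stays 39.2 L; P/T = const ⇒ T₂ = 178 K, P₂ = 135 kPa.
W = 0 (no volume change).
ΔU = nCvΔT = 3.57×26.0×(178−264) = -7980 J.
Q = ΔU = -7980 J.

-7980 J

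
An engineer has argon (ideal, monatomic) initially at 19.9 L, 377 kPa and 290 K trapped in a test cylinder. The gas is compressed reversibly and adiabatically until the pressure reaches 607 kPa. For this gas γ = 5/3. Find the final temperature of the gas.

Adiabatic: T₂/T₁ = (P₂/P₁)^((γ−1)/γ) ⇒ T₂ = 290×(1.61)^0.400 = 351 K; V₂ = 15.0 L.

351 K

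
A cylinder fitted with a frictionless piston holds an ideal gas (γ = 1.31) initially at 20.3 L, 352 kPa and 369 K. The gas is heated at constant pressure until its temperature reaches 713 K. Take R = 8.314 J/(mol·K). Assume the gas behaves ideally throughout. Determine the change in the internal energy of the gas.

21500 J

n = P₁V₁/(RT₁) = 352×20.3/(8.314×369) = 2.33 mol.
Isobaric: P stays 352 kPa; V/T = const ⇒ T₂ = 713 K, V₂ = 39.2 L.
For an ideal gas ΔU = nCvΔT with Cv = R/(γ−1) = 26.8 J/(mol·K).
ΔU = 2.33×26.8×(713−369) = 21500 J.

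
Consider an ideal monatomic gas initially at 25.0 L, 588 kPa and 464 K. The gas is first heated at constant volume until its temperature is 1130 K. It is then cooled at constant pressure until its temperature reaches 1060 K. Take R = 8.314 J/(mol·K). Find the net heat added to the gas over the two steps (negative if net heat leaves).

n = P₁V₁/(RT₁) = 588×25.0/(8.314×464) = 3.81 mol.
Step 1 — Isochoric: V stays 25.0 L; P/T = const ⇒ T₂ = 1130 K, P₂ = 1430 kPa.
W = 0 (no volume change).
ΔU = nCvΔT = 3.81×12.5×(1130−464) = 31600 J.
Q = ΔU = 31600 J.
State after step 1: P = 1430 kPa, V = 25.0 L, T = 1130 K.
Step 2 — Isobaric: P stays 1430 kPa; V/T = const ⇒ T₂ = 1060 K, V₂ = 23.5 L.
W = PΔV = 1430×(23.5−25.0) kPa·L = -2220 J.
ΔU = nCvΔT = 3.81×12.5×(1060−1130) = -3330 J.
Q = ΔU + W = nCpΔT = -5540 J.
Net over both steps: W = -2220 J, Q = 26100 J, ΔU = 28300 J.

26100 J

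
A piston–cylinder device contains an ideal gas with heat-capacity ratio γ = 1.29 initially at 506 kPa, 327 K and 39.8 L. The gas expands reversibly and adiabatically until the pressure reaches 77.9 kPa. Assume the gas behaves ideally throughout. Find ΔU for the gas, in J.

-23800 J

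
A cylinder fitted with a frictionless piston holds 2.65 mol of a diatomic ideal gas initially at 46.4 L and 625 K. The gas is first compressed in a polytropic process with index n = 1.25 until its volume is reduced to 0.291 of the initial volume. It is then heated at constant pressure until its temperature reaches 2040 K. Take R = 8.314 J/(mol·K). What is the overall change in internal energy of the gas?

P₁ = nRT₁/V₁ = 2.65×8.314×625/46.4 = 297 kPa.
Step 1 — Polytropic n=1.25: T₂ = T₁(V₁/V₂)^(n−1) = 625×(3.44)^0.25 = 851 K; P₂ = P₁(V₁/V₂)^n = 1390 kPa.
W = (P₁V₁−P₂V₂)/(n−1) = (297×46.4−1390×13.5)/0.25 = -19900 J.
ΔU = nCvΔT = 2.65×20.8×(851−625) = 12400 J.
Q = ΔU + W = -7470 J.
State after step 1: P = 1390 kPa, V = 13.5 L, T = 851 K.
Step 2 — Isobaric: P stays 1390 kPa; V/T = const ⇒ T₂ = 2040 K, V₂ = 32.4 L.
W = PΔV = 1390×(32.4−13.5) kPa·L = 26200 J.
ΔU = nCvΔT = 2.65×20.8×(2040−851) = 65500 J.
Q = ΔU + W = nCpΔT = 91700 J.
Net over both steps: W = 6280 J, Q = 84200 J, ΔU = 77900 J.

77900 J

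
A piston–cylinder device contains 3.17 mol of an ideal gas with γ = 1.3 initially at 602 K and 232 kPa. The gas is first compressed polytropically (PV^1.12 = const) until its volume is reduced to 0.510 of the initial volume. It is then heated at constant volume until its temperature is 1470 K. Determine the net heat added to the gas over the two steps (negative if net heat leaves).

65100 J

V₁ = nRT₁/P₁ = 3.17×8.314×602/232 = 68.4 L.
Step 1 — Polytropic n=1.12: T₂ = T₁(V₁/V₂)^(n−1) = 602×(1.96)^0.12 = 653 K; P₂ = P₁(V₁/V₂)^n = 493 kPa.
W = (P₁V₁−P₂V₂)/(n−1) = (232×68.4−493×34.9)/0.12 = -11100 J.
ΔU = nCvΔT = 3.17×27.7×(653−602) = 4450 J.
Q = ΔU + W = -6680 J.
State after step 1: P = 493 kPa, V = 34.9 L, T = 653 K.
Step 2 — Isochoric: V stays 34.9 L; P/T = const ⇒ T₂ = 1470 K, P₂ = 1110 kPa.
W = 0 (no volume change).
ΔU = nCvΔT = 3.17×27.7×(1470−653) = 71800 J.
Q = ΔU = 71800 J.
Net over both steps: W = -11100 J, Q = 65100 J, ΔU = 76300 J.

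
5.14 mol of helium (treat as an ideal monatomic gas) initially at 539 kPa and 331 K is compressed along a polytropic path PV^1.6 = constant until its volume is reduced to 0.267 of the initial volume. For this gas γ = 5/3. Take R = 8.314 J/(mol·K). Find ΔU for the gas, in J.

V₁ = nRT₁/P₁ = 5.14×8.314×331/539 = 26.2 L.
Polytropic n=1.6: T₂ = T₁(V₁/V₂)^(n−1) = 331×(3.75)^0.60 = 731 K; P₂ = P₁(V₁/V₂)^n = 4460 kPa.
For an ideal gas ΔU = nCvΔT with Cv = (3/2)R = 12.5 J/(mol·K).
ΔU = 5.14×12.5×(731−331) = 25600 J.

25600 J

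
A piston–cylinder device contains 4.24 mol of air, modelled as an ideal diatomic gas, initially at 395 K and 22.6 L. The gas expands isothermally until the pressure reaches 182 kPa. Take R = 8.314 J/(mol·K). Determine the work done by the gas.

17000 J

P₁ = nRT₁/V₁ = 4.24×8.314×395/22.6 = 616 kPa.
Isothermal: T stays 395 K; PV = const ⇒ V₂ = 76.5 L, P₂ = 182 kPa.
W = nRT ln(V₂/V₁) = 4.24×8.314×395×ln(3.39) = 17000 J.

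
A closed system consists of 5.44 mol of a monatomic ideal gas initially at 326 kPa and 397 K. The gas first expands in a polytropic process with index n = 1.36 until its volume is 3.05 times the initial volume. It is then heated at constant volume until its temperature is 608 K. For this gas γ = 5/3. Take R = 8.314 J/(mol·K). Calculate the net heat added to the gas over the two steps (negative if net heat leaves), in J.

V₁ = nRT₁/P₁ = 5.44×8.314×397/326 = 55.1 L.
Step 1 — Polytropic n=1.36: T₂ = T₁(V₁/V₂)^(n−1) = 397×(0.328)^0.36 = 266 K; P₂ = P₁(V₁/V₂)^n = 71.5 kPa.
W = (P₁V₁−P₂V₂)/(n−1) = (326×55.1−71.5×168)/0.36 = 16500 J.
ΔU = nCvΔT = 5.44×12.5×(266−397) = -8910 J.
Q = ΔU + W = 7590 J.
State after step 1: P = 71.5 kPa, V = 168 L, T = 266 K.
Step 2 — Isochoric: V stays 168 L; P/T = const ⇒ T₂ = 608 K, P₂ = 164 kPa.
W = 0 (no volume change).
ΔU = nCvΔT = 5.44×12.5×(608−266) = 23200 J.
Q = ΔU = 23200 J.
Net over both steps: W = 16500 J, Q = 30800 J, ΔU = 14300 J.

30800 J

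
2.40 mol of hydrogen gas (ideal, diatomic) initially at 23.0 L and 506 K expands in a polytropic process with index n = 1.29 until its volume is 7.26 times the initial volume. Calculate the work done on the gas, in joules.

P₁ = nRT₁/V₁ = 2.40×8.314×506/23.0 = 439 kPa.
Polytropic n=1.29: T₂ = T₁(V₁/V₂)^(n−1) = 506×(0.138)^0.29 = 285 K; P₂ = P₁(V₁/V₂)^n = 34.0 kPa.
W = (P₁V₁−P₂V₂)/(n−1) = (439×23.0−34.0×167)/0.29 = 15200 J.
Work done on the gas = −W_by = -15200 J.

-15200 J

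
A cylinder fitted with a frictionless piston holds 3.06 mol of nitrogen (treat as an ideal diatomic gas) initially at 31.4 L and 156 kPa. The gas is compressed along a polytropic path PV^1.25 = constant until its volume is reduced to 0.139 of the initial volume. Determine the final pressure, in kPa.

T₁ = P₁V₁/(nR) = 156×31.4/(3.06×8.314) = 193 K.
Polytropic n=1.25: T₂ = T₁(V₁/V₂)^(n−1) = 193×(7.19)^0.25 = 315 K; P₂ = P₁(V₁/V₂)^n = 1840 kPa.

1840 kPa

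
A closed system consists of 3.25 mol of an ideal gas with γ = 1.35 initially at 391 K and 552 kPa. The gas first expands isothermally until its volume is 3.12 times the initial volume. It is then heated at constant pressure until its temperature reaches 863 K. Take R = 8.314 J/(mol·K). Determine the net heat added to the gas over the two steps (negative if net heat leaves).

61200 J

V₁ = nRT₁/P₁ = 3.25×8.314×391/552 = 19.1 L.
Step 1 — Isothermal: T stays 391 K; PV = const ⇒ V₂ = 59.7 L, P₂ = 177 kPa.
ΔU = 0 (ideal gas, T constant).
W = nRT ln(V₂/V₁) = 3.25×8.314×391×ln(3.12) = 12000 J.
Q = ΔU + W = 12000 J.
State after step 1: P = 177 kPa, V = 59.7 L, T = 391 K.
Step 2 — Isobaric: P stays 177 kPa; V/T = const ⇒ T₂ = 863 K, V₂ = 132 L.
W = PΔV = 177×(132−59.7) kPa·L = 12800 J.
ΔU = nCvΔT = 3.25×23.8×(863−391) = 36400 J.
Q = ΔU + W = nCpΔT = 49200 J.
Net over both steps: W = 24800 J, Q = 61200 J, ΔU = 36400 J.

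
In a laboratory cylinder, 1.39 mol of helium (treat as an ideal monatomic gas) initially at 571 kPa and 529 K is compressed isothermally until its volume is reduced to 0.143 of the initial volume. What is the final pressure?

3990 kPa

V₁ = nRT₁/P₁ = 1.39×8.314×529/571 = 10.7 L.
Isothermal: T stays 529 K; PV = const ⇒ V₂ = 1.53 L, P₂ = 3990 kPa.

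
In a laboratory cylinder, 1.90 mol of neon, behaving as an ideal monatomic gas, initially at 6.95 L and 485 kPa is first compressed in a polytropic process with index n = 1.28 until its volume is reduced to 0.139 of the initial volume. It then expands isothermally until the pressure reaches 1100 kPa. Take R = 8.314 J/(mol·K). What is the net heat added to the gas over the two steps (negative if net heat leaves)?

4850 J

T₁ = P₁V₁/(nR) = 485×6.95/(1.90×8.314) = 213 K.
Step 1 — Polytropic n=1.28: T₂ = T₁(V₁/V₂)^(n−1) = 213×(7.19)^0.28 = 371 K; P₂ = P₁(V₁/V₂)^n = 6060 kPa.
W = (P₁V₁−P₂V₂)/(n−1) = (485×6.95−6060×0.966)/0.28 = -8880 J.
ΔU = nCvΔT = 1.90×12.5×(371−213) = 3730 J.
Q = ΔU + W = -5150 J.
State after step 1: P = 6060 kPa, V = 0.966 L, T = 371 K.
Step 2 — Isothermal: T stays 371 K; PV = const ⇒ V₂ = 5.32 L, P₂ = 1100 kPa.
ΔU = 0 (ideal gas, T constant).
W = nRT ln(V₂/V₁) = 1.90×8.314×371×ln(5.51) = 10000 J.
Q = ΔU + W = 10000 J.
Net over both steps: W = 1120 J, Q = 4850 J, ΔU = 3730 J.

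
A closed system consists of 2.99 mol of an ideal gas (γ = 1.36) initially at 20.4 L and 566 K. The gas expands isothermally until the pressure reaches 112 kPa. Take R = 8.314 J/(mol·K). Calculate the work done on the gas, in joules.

-25600 J

P₁ = nRT₁/V₁ = 2.99×8.314×566/20.4 = 690 kPa.
Isothermal: T stays 566 K; PV = const ⇒ V₂ = 126 L, P₂ = 112 kPa.
W = nRT ln(V₂/V₁) = 2.99×8.314×566×ln(6.16) = 25600 J.
Work done on the gas = −W_by = -25600 J.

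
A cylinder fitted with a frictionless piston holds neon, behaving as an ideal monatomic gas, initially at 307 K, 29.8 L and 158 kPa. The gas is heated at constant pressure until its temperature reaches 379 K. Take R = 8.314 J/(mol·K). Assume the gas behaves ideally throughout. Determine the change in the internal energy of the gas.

1660 J

n = P₁V₁/(RT₁) = 158×29.8/(8.314×307) = 1.84 mol.
Isobaric: P stays 158 kPa; V/T = const ⇒ T₂ = 379 K, V₂ = 36.8 L.
For an ideal gas ΔU = nCvΔT with Cv = (3/2)R = 12.5 J/(mol·K).
ΔU = 1.84×12.5×(379−307) = 1660 J.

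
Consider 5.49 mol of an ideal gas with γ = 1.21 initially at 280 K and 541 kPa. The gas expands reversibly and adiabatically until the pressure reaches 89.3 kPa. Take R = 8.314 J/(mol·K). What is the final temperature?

V₁ = nRT₁/P₁ = 5.49×8.314×280/541 = 23.6 L.
Adiabatic: T₂/T₁ = (P₂/P₁)^((γ−1)/γ) ⇒ T₂ = 280×(0.165)^0.174 = 205 K; V₂ = 105 L.

205 K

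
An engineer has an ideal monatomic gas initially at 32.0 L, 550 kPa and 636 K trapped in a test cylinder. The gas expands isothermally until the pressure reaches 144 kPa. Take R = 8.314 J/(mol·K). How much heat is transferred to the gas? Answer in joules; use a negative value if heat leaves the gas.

23600 J

n = P₁V₁/(RT₁) = 550×32.0/(8.314×636) = 3.33 mol.
Isothermal: T stays 636 K; PV = const ⇒ V₂ = 122 L, P₂ = 144 kPa.
ΔU = 0 (ideal gas, T constant).
W = nRT ln(V₂/V₁) = 3.33×8.314×636×ln(3.82) = 23600 J.
Q = ΔU + W = 23600 J.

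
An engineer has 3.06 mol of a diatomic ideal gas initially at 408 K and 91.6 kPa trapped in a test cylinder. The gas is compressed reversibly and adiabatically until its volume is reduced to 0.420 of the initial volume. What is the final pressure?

V₁ = nRT₁/P₁ = 3.06×8.314×408/91.6 = 113 L.
Adiabatic: TV^(γ−1) = const ⇒ T₂ = 408×(2.38)^0.400 = 577 K; PV^γ = const ⇒ P₂ = 309 kPa.

309 kPa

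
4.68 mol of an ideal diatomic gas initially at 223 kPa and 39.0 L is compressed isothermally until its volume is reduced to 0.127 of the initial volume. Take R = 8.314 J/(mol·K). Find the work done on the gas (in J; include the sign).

17900 J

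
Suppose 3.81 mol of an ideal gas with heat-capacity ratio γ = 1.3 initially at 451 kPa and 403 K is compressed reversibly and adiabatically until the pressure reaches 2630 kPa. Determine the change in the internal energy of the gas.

V₁ = nRT₁/P₁ = 3.81×8.314×403/451 = 28.3 L.
Adiabatic: T₂/T₁ = (P₂/P₁)^((γ−1)/γ) ⇒ T₂ = 403×(5.83)^0.231 = 605 K; V₂ = 7.29 L.
For an ideal gas ΔU = nCvΔT with Cv = R/(γ−1) = 27.7 J/(mol·K).
ΔU = 3.81×27.7×(605−403) = 21400 J.

21400 J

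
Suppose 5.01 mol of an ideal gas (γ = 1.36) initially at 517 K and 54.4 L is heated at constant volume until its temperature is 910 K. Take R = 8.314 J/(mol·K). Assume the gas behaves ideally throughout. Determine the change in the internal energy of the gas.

P₁ = nRT₁/V₁ = 5.01×8.314×517/54.4 = 396 kPa.
Isochoric: V stays 54.4 L; P/T = const ⇒ T₂ = 910 K, P₂ = 697 kPa.
For an ideal gas ΔU = nCvΔT with Cv = R/(γ−1) = 23.1 J/(mol·K).
ΔU = 5.01×23.1×(910−517) = 45500 J.

45500 J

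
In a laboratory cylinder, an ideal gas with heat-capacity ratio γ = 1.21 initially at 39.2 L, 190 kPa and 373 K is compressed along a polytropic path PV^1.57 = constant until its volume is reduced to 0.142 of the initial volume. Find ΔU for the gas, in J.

n = P₁V₁/(RT₁) = 190×39.2/(8.314×373) = 2.40 mol.
Polytropic n=1.57: T₂ = T₁(V₁/V₂)^(n−1) = 373×(7.04)^0.57 = 1130 K; P₂ = P₁(V₁/V₂)^n = 4070 kPa.
For an ideal gas ΔU = nCvΔT with Cv = R/(γ−1) = 39.6 J/(mol·K).
ΔU = 2.40×39.6×(1130−373) = 72400 J.

72400 J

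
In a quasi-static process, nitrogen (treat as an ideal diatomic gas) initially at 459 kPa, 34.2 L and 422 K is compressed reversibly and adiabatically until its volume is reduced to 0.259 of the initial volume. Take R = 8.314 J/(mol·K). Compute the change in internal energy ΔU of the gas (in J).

28100 J

n = P₁V₁/(RT₁) = 459×34.2/(8.314×422) = 4.47 mol.
Adiabatic: TV^(γ−1) = const ⇒ T₂ = 422×(3.86)^0.400 = 724 K; PV^γ = const ⇒ P₂ = 3040 kPa.
For an ideal gas ΔU = nCvΔT with Cv = (5/2)R = 20.8 J/(mol·K).
ΔU = 4.47×20.8×(724−422) = 28100 J.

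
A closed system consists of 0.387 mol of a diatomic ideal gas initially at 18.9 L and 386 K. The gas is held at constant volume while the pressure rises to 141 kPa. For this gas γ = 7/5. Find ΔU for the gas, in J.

P₁ = nRT₁/V₁ = 0.387×8.314×386/18.9 = 65.7 kPa.
Isochoric: V stays 18.9 L; P/T = const ⇒ T₂ = 828 K, P₂ = 141 kPa.
For an ideal gas ΔU = nCvΔT with Cv = (5/2)R = 20.8 J/(mol·K).
ΔU = 0.387×20.8×(828−386) = 3560 J.

3560 J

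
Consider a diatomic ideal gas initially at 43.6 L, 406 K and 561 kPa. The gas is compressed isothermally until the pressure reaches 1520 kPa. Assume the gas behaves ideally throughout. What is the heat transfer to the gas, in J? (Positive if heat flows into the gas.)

n = P₁V₁/(RT₁) = 561×43.6/(8.314×406) = 7.25 mol.
Isothermal: T stays 406 K; PV = const ⇒ V₂ = 16.1 L, P₂ = 1520 kPa.
ΔU = 0 (ideal gas, T constant).
W = nRT ln(V₂/V₁) = 7.25×8.314×406×ln(0.369) = -24400 J.
Q = ΔU + W = -24400 J.

-24400 J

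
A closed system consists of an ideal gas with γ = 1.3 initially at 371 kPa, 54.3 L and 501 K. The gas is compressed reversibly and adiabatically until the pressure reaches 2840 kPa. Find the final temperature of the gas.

Adiabatic: T₂/T₁ = (P₂/P₁)^((γ−1)/γ) ⇒ T₂ = 501×(7.65)^0.231 = 801 K; V₂ = 11.3 L.

801 K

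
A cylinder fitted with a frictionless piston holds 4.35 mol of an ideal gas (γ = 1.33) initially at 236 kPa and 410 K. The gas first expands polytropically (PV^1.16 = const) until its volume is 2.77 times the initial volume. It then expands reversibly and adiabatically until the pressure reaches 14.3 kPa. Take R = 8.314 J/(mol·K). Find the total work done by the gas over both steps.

V₁ = nRT₁/P₁ = 4.35×8.314×410/236 = 62.8 L.
Step 1 — Polytropic n=1.16: T₂ = T₁(V₁/V₂)^(n−1) = 410×(0.361)^0.16 = 348 K; P₂ = P₁(V₁/V₂)^n = 72.4 kPa.
W = (P₁V₁−P₂V₂)/(n−1) = (236×62.8−72.4×174)/0.16 = 13900 J.
ΔU = nCvΔT = 4.35×25.2×(348−410) = -6760 J.
Q = ΔU + W = 7180 J.
State after step 1: P = 72.4 kPa, V = 174 L, T = 348 K.
Step 2 — Adiabatic: T₂/T₁ = (P₂/P₁)^((γ−1)/γ) ⇒ T₂ = 348×(0.198)^0.248 = 233 K; V₂ = 589 L.
ΔU = nCvΔT = 4.35×25.2×(233−348) = -12600 J.
Q = 0 for an adiabatic process, so W = −ΔU = 12600 J.
Net over both steps: W = 26600 J, Q = 7180 J, ΔU = -19400 J.

26600 J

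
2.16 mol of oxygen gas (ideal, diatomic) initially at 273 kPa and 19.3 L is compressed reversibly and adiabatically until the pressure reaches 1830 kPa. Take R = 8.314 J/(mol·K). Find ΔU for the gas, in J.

9510 J

T₁ = P₁V₁/(nR) = 273×19.3/(2.16×8.314) = 293 K.
Adiabatic: T₂/T₁ = (P₂/P₁)^((γ−1)/γ) ⇒ T₂ = 293×(6.70)^0.286 = 505 K; V₂ = 4.96 L.
For an ideal gas ΔU = nCvΔT with Cv = (5/2)R = 20.8 J/(mol·K).
ΔU = 2.16×20.8×(505−293) = 9510 J.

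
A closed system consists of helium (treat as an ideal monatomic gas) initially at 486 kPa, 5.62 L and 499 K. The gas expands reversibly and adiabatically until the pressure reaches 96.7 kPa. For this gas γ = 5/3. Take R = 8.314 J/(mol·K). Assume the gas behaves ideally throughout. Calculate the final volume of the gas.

Adiabatic: T₂/T₁ = (P₂/P₁)^((γ−1)/γ) ⇒ T₂ = 499×(0.199)^0.400 = 262 K; V₂ = 14.8 L.

14.8 L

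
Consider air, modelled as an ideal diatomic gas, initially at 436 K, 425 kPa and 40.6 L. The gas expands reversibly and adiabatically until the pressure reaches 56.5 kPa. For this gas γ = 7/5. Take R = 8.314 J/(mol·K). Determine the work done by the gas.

n = P₁V₁/(RT₁) = 425×40.6/(8.314×436) = 4.76 mol.
Adiabatic: T₂/T₁ = (P₂/P₁)^((γ−1)/γ) ⇒ T₂ = 436×(0.133)^0.286 = 245 K; V₂ = 172 L.
ΔU = nCvΔT = 4.76×20.8×(245−436) = -18900 J.
Q = 0 for an adiabatic process, so W = −ΔU = 18900 J.

18900 J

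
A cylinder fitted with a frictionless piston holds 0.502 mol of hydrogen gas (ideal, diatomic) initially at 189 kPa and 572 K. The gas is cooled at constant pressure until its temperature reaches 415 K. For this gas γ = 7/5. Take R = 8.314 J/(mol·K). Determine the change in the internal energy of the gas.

-1640 J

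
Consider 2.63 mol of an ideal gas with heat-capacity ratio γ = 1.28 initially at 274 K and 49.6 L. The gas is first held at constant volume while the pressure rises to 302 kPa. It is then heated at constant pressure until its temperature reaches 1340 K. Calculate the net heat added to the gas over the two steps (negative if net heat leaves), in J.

97600 J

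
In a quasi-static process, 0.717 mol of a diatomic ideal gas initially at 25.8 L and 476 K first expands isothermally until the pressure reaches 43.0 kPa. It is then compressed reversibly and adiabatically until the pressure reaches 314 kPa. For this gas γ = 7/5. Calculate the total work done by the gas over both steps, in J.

P₁ = nRT₁/V₁ = 0.717×8.314×476/25.8 = 110 kPa.
Step 1 — Isothermal: T stays 476 K; PV = const ⇒ V₂ = 66.0 L, P₂ = 43.0 kPa.
ΔU = 0 (ideal gas, T constant).
W = nRT ln(V₂/V₁) = 0.717×8.314×476×ln(2.56) = 2660 J.
Q = ΔU + W = 2660 J.
State after step 1: P = 43.0 kPa, V = 66.0 L, T = 476 K.
Step 2 — Adiabatic: T₂/T₁ = (P₂/P₁)^((γ−1)/γ) ⇒ T₂ = 476×(7.30)^0.286 = 840 K; V₂ = 15.9 L.
ΔU = nCvΔT = 0.717×20.8×(840−476) = 5430 J.
Q = 0 for an adiabatic process, so W = −ΔU = -5430 J.
Net over both steps: W = -2760 J, Q = 2660 J, ΔU = 5430 J.

-2760 J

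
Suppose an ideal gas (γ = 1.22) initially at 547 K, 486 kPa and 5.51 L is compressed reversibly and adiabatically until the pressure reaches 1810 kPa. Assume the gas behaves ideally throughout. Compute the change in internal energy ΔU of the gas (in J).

3260 J

n = P₁V₁/(RT₁) = 486×5.51/(8.314×547) = 0.589 mol.
Adiabatic: T₂/T₁ = (P₂/P₁)^((γ−1)/γ) ⇒ T₂ = 547×(3.72)^0.180 = 693 K; V₂ = 1.88 L.
For an ideal gas ΔU = nCvΔT with Cv = R/(γ−1) = 37.8 J/(mol·K).
ΔU = 0.589×37.8×(693−547) = 3260 J.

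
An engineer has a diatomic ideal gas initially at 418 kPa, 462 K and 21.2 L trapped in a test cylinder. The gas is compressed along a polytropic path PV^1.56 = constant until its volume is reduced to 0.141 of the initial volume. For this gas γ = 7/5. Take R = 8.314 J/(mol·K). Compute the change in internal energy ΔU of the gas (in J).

n = P₁V₁/(RT₁) = 418×21.2/(8.314×462) = 2.31 mol.
Polytropic n=1.56: T₂ = T₁(V₁/V₂)^(n−1) = 462×(7.09)^0.56 = 1380 K; P₂ = P₁(V₁/V₂)^n = 8880 kPa.
For an ideal gas ΔU = nCvΔT with Cv = (5/2)R = 20.8 J/(mol·K).
ΔU = 2.31×20.8×(1380−462) = 44200 J.

44200 J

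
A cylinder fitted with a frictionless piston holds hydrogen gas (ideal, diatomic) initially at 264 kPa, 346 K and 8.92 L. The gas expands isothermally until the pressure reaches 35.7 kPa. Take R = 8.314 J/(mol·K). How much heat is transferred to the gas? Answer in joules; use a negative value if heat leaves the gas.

4710 J

n = P₁V₁/(RT₁) = 264×8.92/(8.314×346) = 0.819 mol.
Isothermal: T stays 346 K; PV = const ⇒ V₂ = 66.0 L, P₂ = 35.7 kPa.
ΔU = 0 (ideal gas, T constant).
W = nRT ln(V₂/V₁) = 0.819×8.314×346×ln(7.39) = 4710 J.
Q = ΔU + W = 4710 J.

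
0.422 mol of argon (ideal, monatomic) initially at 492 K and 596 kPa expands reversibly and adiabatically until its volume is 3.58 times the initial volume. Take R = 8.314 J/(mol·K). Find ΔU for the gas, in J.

V₁ = nRT₁/P₁ = 0.422×8.314×492/596 = 2.90 L.
Adiabatic: TV^(γ−1) = const ⇒ T₂ = 492×(0.279)^0.667 = 210 K; PV^γ = const ⇒ P₂ = 71.1 kPa.
For an ideal gas ΔU = nCvΔT with Cv = (3/2)R = 12.5 J/(mol·K).
ΔU = 0.422×12.5×(210−492) = -1480 J.

-1480 J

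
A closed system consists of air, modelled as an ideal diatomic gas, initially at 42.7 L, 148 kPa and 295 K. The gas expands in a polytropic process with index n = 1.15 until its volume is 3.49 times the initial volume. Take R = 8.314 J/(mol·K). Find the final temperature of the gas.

245 K

Polytropic n=1.15: T₂ = T₁(V₁/V₂)^(n−1) = 295×(0.287)^0.15 = 245 K; P₂ = P₁(V₁/V₂)^n = 35.2 kPa.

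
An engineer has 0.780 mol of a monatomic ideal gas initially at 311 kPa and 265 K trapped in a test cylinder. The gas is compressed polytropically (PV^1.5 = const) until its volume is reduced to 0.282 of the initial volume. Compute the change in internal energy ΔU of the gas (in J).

2280 J

V₁ = nRT₁/P₁ = 0.780×8.314×265/311 = 5.53 L.
Polytropic n=1.5: T₂ = T₁(V₁/V₂)^(n−1) = 265×(3.55)^0.50 = 499 K; P₂ = P₁(V₁/V₂)^n = 2080 kPa.
For an ideal gas ΔU = nCvΔT with Cv = (3/2)R = 12.5 J/(mol·K).
ΔU = 0.780×12.5×(499−265) = 2280 J.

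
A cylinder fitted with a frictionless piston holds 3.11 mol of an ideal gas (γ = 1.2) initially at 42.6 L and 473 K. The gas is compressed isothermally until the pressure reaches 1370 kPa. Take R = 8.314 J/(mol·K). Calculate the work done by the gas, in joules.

-19100 J

P₁ = nRT₁/V₁ = 3.11×8.314×473/42.6 = 287 kPa.
Isothermal: T stays 473 K; PV = const ⇒ V₂ = 8.93 L, P₂ = 1370 kPa.
W = nRT ln(V₂/V₁) = 3.11×8.314×473×ln(0.210) = -19100 J.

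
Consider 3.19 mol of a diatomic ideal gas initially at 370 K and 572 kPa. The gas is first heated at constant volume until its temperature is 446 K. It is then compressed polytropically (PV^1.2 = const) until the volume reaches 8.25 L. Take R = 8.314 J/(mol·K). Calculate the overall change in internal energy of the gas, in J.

V₁ = nRT₁/P₁ = 3.19×8.314×370/572 = 17.2 L.
Step 1 — Isochoric: V stays 17.2 L; P/T = const ⇒ T₂ = 446 K, P₂ = 689 kPa.
W = 0 (no volume change).
ΔU = nCvΔT = 3.19×20.8×(446−370) = 5040 J.
Q = ΔU = 5040 J.
State after step 1: P = 689 kPa, V = 17.2 L, T = 446 K.
Step 2 — Polytropic n=1.2: T₂ = T₁(V₁/V₂)^(n−1) = 446×(2.08)^0.20 = 516 K; P₂ = P₁(V₁/V₂)^n = 1660 kPa.
W = (P₁V₁−P₂V₂)/(n−1) = (689×17.2−1660×8.25)/0.20 = -9330 J.
ΔU = nCvΔT = 3.19×20.8×(516−446) = 4660 J.
Q = ΔU + W = -4660 J.
Net over both steps: W = -9330 J, Q = 376 J, ΔU = 9700 J.

9700 J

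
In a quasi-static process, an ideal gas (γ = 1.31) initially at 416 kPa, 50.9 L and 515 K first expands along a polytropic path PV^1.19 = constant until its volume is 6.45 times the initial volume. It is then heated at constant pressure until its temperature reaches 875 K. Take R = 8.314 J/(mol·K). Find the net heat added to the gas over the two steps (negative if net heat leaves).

n = P₁V₁/(RT₁) = 416×50.9/(8.314×515) = 4.95 mol.
Step 1 — Polytropic n=1.19: T₂ = T₁(V₁/V₂)^(n−1) = 515×(0.155)^0.19 = 361 K; P₂ = P₁(V₁/V₂)^n = 45.3 kPa.
W = (P₁V₁−P₂V₂)/(n−1) = (416×50.9−45.3×328)/0.19 = 33200 J.
ΔU = nCvΔT = 4.95×26.8×(361−515) = -20400 J.
Q = ΔU + W = 12900 J.
State after step 1: P = 45.3 kPa, V = 328 L, T = 361 K.
Step 2 — Isobaric: P stays 45.3 kPa; V/T = const ⇒ T₂ = 875 K, V₂ = 795 L.
W = PΔV = 45.3×(795−328) kPa·L = 21100 J.
ΔU = nCvΔT = 4.95×26.8×(875−361) = 68100 J.
Q = ΔU + W = nCpΔT = 89200 J.
Net over both steps: W = 54400 J, Q = 102000 J, ΔU = 47700 J.

102000 J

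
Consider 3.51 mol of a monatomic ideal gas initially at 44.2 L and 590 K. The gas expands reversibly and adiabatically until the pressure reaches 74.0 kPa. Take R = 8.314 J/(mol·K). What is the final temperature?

304 K

P₁ = nRT₁/V₁ = 3.51×8.314×590/44.2 = 390 kPa.
Adiabatic: T₂/T₁ = (P₂/P₁)^((γ−1)/γ) ⇒ T₂ = 590×(0.190)^0.400 = 304 K; V₂ = 120 L.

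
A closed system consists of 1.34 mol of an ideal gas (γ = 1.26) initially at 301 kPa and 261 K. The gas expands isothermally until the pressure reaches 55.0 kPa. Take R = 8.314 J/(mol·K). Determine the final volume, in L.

V₁ = nRT₁/P₁ = 1.34×8.314×261/301 = 9.66 L.
Isothermal: T stays 261 K; PV = const ⇒ V₂ = 52.9 L, P₂ = 55.0 kPa.

52.9 L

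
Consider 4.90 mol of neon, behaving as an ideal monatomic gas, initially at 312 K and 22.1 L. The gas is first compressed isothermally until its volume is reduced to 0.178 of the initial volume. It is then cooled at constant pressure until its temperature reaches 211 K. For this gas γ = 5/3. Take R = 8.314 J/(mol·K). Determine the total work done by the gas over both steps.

-26100 J

P₁ = nRT₁/V₁ = 4.90×8.314×312/22.1 = 575 kPa.
Step 1 — Isothermal: T stays 312 K; PV = const ⇒ V₂ = 3.93 L, P₂ = 3230 kPa.
ΔU = 0 (ideal gas, T constant).
W = nRT ln(V₂/V₁) = 4.90×8.314×312×ln(0.178) = -21900 J.
Q = ΔU + W = -21900 J.
State after step 1: P = 3230 kPa, V = 3.93 L, T = 312 K.
Step 2 — Isobaric: P stays 3230 kPa; V/T = const ⇒ T₂ = 211 K, V₂ = 2.66 L.
W = PΔV = 3230×(2.66−3.93) kPa·L = -4110 J.
ΔU = nCvΔT = 4.90×12.5×(211−312) = -6170 J.
Q = ΔU + W = nCpΔT = -10300 J.
Net over both steps: W = -26100 J, Q = -32200 J, ΔU = -6170 J.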